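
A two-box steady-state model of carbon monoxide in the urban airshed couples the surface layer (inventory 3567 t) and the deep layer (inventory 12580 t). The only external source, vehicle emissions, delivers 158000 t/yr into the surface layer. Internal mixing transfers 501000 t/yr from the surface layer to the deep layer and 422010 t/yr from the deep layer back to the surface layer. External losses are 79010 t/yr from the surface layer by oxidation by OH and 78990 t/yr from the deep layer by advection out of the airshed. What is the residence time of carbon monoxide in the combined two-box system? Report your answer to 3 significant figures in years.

0.102 yr

For the system as a whole, the A↔B exchange is internal and contributes nothing to the throughput; only the external sinks remove mass.
M_total = 3567 + 12580 = 16147 t.
ΣF_external_out = 79010 + 78990 = 158000 t/yr.
τ = M_total / ΣF_ext = 16147 / 158000 = 0.1022 yr.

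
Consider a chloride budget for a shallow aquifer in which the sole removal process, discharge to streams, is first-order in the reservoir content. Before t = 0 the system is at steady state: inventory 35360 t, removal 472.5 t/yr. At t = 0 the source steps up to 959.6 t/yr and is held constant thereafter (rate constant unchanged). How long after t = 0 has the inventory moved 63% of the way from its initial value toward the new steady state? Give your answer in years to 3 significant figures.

τ = M₀/F₀ = 35360/472.5 = 74.84 yr.
The remaining gap fraction is e^(−t/τ); 63% covered ⇒ e^(−t/τ) = 0.370.
t = −τ ln(0.370) = 74.84 × 0.9943 = 74.41 yr.

74.4 yr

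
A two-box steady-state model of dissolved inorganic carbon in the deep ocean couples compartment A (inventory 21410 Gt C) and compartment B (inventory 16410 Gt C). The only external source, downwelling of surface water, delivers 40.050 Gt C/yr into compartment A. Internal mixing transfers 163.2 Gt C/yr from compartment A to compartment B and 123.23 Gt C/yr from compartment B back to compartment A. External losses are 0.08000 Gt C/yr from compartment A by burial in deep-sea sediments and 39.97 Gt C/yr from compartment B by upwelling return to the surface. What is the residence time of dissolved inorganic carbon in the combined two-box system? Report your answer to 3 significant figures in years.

944 yr

For the system as a whole, the A↔B exchange is internal and contributes nothing to the throughput; only the external sinks remove mass.
M_total = 21410 + 16410 = 37820 Gt C.
ΣF_external_out = 0.08000 + 39.97 = 40.050 Gt C/yr.
τ = M_total / ΣF_ext = 37820 / 40.050 = 944.3 yr.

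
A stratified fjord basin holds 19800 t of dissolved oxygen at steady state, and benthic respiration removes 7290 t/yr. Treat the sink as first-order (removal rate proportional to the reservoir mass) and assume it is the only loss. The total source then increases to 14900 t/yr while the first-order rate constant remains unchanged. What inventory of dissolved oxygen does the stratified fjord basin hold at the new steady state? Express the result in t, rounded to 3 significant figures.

40500 t

Rate constant k = F/M = 7290 / 19800 = 0.3682 yr⁻¹.
At the new steady state, source = k·M_new ⇒ M_new = 14900 / 0.3682 = 40470 t.
(Equivalently M_new = M × F_new/F_old = 19800 × 14900/7290.)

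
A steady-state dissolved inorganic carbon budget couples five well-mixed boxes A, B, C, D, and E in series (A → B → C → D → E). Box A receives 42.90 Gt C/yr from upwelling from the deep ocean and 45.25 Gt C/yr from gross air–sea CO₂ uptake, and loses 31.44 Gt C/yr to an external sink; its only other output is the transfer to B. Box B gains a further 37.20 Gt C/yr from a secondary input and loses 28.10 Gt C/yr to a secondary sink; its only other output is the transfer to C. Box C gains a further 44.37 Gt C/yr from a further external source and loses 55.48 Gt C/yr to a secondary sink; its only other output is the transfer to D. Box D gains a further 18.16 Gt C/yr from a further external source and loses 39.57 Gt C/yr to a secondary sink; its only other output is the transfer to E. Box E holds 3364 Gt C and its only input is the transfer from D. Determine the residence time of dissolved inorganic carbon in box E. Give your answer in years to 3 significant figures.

Box A: F(A→B) = (42.90 + 45.25) − 31.44 = 56.710 Gt C/yr.
Box B: F(B→C) = (56.710 + 37.20) − 28.10 = 65.810 Gt C/yr.
Box C: F(C→D) = (65.810 + 44.37) − 55.48 = 54.700 Gt C/yr.
Box D: F(D→E) = (54.700 + 18.16) − 39.57 = 33.290 Gt C/yr.
Box E throughput = its input = 33.290 Gt C/yr; τ = 3364 / 33.290 = 101.1 yr.

101 yr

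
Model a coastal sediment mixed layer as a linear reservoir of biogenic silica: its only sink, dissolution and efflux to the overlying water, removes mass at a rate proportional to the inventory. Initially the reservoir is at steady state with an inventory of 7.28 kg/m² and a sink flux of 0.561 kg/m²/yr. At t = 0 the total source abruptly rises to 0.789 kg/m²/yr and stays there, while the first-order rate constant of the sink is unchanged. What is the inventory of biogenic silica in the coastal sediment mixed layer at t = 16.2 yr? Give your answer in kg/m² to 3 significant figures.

9.39 kg/m²

Residence time τ = M₀/F₀ = 12.98 yr. The eventual steady state is M_∞ = M₀·(F₁/F₀) = 7.28 × 0.789/0.561 = 10.239 kg/m².
The anomaly ΔM(t) = M(t) − M_∞ decays as ΔM₀·e^(−t/τ) with ΔM₀ = 7.28 − 10.239 = −2.959 kg/m².
At t = 16.2 yr, e^(−t/τ) = e^(−1.248) = 0.2870, so ΔM = −0.8491 kg/m² and M = 10.239 − 0.8491 = 9.3897 kg/m².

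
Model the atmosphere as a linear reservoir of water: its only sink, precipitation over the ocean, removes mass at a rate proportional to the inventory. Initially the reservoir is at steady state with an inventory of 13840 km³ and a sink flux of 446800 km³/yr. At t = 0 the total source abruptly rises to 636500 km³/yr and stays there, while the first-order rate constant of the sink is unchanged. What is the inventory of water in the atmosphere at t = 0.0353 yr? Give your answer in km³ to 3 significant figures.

17800 km³

Residence time τ = M₀/F₀ = 0.03098 yr. The eventual steady state is M_∞ = M₀·(F₁/F₀) = 13840 × 636500/446800 = 19716 km³.
The anomaly ΔM(t) = M(t) − M_∞ decays as ΔM₀·e^(−t/τ) with ΔM₀ = 13840 − 19716 = −5876 km³.
At t = 0.0353 yr, e^(−t/τ) = e^(−1.140) = 0.3199, so ΔM = −1880 km³ and M = 19716 − 1880 = 17836 km³.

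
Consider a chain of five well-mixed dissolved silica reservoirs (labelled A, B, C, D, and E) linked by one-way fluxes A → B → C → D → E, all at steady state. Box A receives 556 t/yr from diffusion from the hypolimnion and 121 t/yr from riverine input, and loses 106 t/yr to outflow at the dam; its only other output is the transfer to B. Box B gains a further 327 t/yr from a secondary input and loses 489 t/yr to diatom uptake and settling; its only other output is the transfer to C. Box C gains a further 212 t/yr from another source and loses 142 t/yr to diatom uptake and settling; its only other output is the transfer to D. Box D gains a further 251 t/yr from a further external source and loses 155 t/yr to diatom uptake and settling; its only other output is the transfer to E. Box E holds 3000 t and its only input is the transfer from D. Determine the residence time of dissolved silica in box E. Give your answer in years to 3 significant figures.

5.22 yr

Box A: F(A→B) = (556 + 121) − 106 = 571.00 t/yr.
Box B: F(B→C) = (571.00 + 327) − 489 = 409.00 t/yr.
Box C: F(C→D) = (409.00 + 212) − 142 = 479.00 t/yr.
Box D: F(D→E) = (479.00 + 251) − 155 = 575.00 t/yr.
Box E throughput = its input = 575.00 t/yr; τ = 3000 / 575.00 = 5.217 yr.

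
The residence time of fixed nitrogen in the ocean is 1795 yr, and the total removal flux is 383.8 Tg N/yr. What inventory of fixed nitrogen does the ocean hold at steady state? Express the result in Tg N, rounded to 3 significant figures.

τ = M/F ⇒ M = τ × F = 1795 × 383.8 = 688900 Tg N.

689000 Tg N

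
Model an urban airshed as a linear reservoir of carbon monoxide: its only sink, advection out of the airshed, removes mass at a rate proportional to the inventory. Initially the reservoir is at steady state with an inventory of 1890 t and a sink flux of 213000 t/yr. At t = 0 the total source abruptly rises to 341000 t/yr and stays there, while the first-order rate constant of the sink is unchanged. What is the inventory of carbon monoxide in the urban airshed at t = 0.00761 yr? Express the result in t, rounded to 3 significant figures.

2540 t

τ = M₀/F₀ = 1890/213000 = 0.008873 yr; rate constant k = 1/τ.
New steady state M_∞ = F₁/k = F₁·τ = 341000 × 0.008873 = 3025.8 t.
M(t) = M_∞ + (M₀ − M_∞)·e^(−t/τ); t/τ = 0.00761/0.008873 = 0.8576, so e^(−t/τ) = 0.4242.
M(t) = 3025.8 − 1136 × 0.4242 = 2544.0 t.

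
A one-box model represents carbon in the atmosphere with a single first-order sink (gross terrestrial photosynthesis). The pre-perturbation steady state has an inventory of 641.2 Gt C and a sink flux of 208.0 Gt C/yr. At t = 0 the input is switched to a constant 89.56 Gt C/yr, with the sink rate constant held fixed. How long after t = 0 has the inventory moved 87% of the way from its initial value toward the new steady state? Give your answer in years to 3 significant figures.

6.29 yr

τ = M₀/F₀ = 641.2/208.0 = 3.083 yr.
The remaining gap fraction is e^(−t/τ); 87% covered ⇒ e^(−t/τ) = 0.130.
t = −τ ln(0.130) = 3.083 × 2.040 = 6.289 yr.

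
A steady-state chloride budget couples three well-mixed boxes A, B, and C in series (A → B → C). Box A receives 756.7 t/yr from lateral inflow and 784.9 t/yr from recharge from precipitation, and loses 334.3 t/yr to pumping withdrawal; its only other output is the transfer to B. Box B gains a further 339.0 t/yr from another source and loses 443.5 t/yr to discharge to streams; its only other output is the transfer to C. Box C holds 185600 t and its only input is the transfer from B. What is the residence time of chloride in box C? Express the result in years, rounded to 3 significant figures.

Box A: F(A→B) = (756.7 + 784.9) − 334.3 = 1207.3 t/yr.
Box B: F(B→C) = (1207.3 + 339.0) − 443.5 = 1102.8 t/yr.
Box C throughput = its input = 1102.8 t/yr; τ = 185600 / 1102.8 = 168.3 yr.

168 yr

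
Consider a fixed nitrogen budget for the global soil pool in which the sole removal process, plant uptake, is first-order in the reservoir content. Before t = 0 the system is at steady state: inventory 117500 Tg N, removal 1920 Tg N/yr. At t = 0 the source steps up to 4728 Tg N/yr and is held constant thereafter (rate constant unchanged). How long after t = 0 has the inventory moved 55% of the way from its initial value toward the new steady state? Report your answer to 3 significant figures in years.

τ = M₀/F₀ = 117500/1920 = 61.20 yr.
The remaining gap fraction is e^(−t/τ); 55% covered ⇒ e^(−t/τ) = 0.450.
t = −τ ln(0.450) = 61.20 × 0.7985 = 48.87 yr.

48.9 yr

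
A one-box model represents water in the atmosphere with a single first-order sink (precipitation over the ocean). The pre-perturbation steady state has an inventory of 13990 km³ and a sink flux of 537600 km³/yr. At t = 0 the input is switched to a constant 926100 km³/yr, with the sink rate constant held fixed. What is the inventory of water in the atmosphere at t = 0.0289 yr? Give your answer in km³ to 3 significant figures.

τ = M₀/F₀ = 13990/537600 = 0.02602 yr; rate constant k = 1/τ.
New steady state M_∞ = F₁/k = F₁·τ = 926100 × 0.02602 = 24100 km³.
M(t) = M_∞ + (M₀ − M_∞)·e^(−t/τ); t/τ = 0.0289/0.02602 = 1.111, so e^(−t/τ) = 0.3294.
M(t) = 24100 − 10110 × 0.3294 = 20770 km³.

20800 km³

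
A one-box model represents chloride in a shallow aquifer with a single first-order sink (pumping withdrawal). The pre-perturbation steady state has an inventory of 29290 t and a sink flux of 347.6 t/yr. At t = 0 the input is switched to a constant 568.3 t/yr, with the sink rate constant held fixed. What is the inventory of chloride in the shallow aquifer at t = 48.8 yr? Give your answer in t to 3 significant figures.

37500 t

τ = M₀/F₀ = 29290/347.6 = 84.26 yr; rate constant k = 1/τ.
New steady state M_∞ = F₁/k = F₁·τ = 568.3 × 84.26 = 47887 t.
M(t) = M_∞ + (M₀ − M_∞)·e^(−t/τ); t/τ = 48.8/84.26 = 0.5791, so e^(−t/τ) = 0.5604.
M(t) = 47887 − 18600 × 0.5604 = 37466 t.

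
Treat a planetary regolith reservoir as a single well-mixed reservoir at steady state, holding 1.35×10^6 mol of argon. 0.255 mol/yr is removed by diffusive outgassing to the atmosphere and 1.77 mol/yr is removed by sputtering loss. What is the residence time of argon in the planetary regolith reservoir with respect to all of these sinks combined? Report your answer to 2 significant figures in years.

Total removal flux = 0.255 + 1.77 = 2.0250 mol/yr.
τ = M / ΣF_out = 1.35×10^6 / 2.0250 = 666700 yr.

670000 yr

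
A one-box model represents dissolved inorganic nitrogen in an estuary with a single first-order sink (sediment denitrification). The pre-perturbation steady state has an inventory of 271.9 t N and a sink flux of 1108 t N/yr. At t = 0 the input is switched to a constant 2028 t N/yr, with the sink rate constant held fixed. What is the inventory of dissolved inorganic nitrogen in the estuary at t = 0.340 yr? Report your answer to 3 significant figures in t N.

The sink rate constant is k = F₀/M₀ = 1108/271.9 = 4.075 yr⁻¹.
Solving dM/dt = F₁ − kM with M(0) = M₀ gives M(t) = F₁/k + (M₀ − F₁/k)·e^(−kt).
F₁/k = 2028/4.075 = 497.67 t N; kt = 4.075 × 0.340 = 1.386, e^(−kt) = 0.2502.
M(0.340) = 497.67 + (271.9 − 497.67) × 0.2502 = 497.67 − 56.49 = 441.18 t N.

441 t N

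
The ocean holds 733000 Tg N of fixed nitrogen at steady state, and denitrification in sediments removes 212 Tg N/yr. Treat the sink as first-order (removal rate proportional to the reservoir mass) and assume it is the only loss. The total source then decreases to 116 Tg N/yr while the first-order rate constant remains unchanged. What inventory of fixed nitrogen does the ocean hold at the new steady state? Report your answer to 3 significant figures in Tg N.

Rate constant k = F/M = 212 / 733000 = 0.0002892 yr⁻¹.
At the new steady state, source = k·M_new ⇒ M_new = 116 / 0.0002892 = 401100 Tg N.
(Equivalently M_new = M × F_new/F_old = 733000 × 116/212.)

401000 Tg N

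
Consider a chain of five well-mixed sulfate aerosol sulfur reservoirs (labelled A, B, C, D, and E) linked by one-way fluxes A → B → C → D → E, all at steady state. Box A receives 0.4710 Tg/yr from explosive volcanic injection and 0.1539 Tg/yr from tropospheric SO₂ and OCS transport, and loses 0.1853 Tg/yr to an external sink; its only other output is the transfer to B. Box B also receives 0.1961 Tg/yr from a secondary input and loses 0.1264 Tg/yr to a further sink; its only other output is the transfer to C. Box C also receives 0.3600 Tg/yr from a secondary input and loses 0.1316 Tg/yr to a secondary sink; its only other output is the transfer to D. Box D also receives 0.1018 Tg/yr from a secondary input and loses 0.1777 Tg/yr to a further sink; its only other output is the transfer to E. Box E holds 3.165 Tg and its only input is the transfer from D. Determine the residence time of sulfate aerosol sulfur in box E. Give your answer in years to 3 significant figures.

Box A: F(A→B) = (0.4710 + 0.1539) − 0.1853 = 0.43960 Tg/yr.
Box B: F(B→C) = (0.43960 + 0.1961) − 0.1264 = 0.50930 Tg/yr.
Box C: F(C→D) = (0.50930 + 0.3600) − 0.1316 = 0.73770 Tg/yr.
Box D: F(D→E) = (0.73770 + 0.1018) − 0.1777 = 0.66180 Tg/yr.
Box E throughput = its input = 0.66180 Tg/yr; τ = 3.165 / 0.66180 = 4.782 yr.

4.78 yr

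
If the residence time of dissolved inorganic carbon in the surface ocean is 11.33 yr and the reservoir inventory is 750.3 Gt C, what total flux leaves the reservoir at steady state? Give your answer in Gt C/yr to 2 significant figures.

66 Gt C/yr

F = M / τ = 750.3 / 11.33 = 66.22 Gt C/yr.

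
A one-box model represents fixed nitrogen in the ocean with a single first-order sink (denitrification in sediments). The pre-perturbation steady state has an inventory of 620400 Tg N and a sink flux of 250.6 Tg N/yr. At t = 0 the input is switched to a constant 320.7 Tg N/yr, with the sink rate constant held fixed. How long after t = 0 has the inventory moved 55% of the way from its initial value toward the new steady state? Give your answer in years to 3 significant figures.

1980 yr

τ = M₀/F₀ = 620400/250.6 = 2476 yr.
The remaining gap fraction is e^(−t/τ); 55% covered ⇒ e^(−t/τ) = 0.450.
t = −τ ln(0.450) = 2476 × 0.7985 = 1977 yr.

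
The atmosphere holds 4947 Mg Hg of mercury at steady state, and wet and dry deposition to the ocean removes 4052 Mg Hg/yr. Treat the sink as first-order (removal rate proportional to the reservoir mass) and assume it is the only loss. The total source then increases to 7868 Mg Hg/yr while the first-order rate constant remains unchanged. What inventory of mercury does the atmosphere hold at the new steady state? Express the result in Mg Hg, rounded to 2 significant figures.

Rate constant k = F/M = 4052 / 4947 = 0.8191 yr⁻¹.
At the new steady state, source = k·M_new ⇒ M_new = 7868 / 0.8191 = 9606 Mg Hg.
(Equivalently M_new = M × F_new/F_old = 4947 × 7868/4052.)

9600 Mg Hg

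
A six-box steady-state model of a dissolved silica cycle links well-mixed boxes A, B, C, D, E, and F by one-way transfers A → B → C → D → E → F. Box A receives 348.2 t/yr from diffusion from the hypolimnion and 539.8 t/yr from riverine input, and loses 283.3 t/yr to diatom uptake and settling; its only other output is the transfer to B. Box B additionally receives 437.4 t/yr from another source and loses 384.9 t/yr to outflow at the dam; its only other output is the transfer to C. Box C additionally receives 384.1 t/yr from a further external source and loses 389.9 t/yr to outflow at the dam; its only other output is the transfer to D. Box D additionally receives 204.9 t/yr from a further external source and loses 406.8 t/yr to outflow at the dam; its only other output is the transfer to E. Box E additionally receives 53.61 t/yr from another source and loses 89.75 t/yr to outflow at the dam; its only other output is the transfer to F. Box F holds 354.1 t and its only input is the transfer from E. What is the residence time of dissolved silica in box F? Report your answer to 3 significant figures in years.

0.857 yr

Box A: F(A→B) = (348.2 + 539.8) − 283.3 = 604.70 t/yr.
Box B: F(B→C) = (604.70 + 437.4) − 384.9 = 657.20 t/yr.
Box C: F(C→D) = (657.20 + 384.1) − 389.9 = 651.40 t/yr.
Box D: F(D→E) = (651.40 + 204.9) − 406.8 = 449.50 t/yr.
Box E: F(E→F) = (449.50 + 53.61) − 89.75 = 413.36 t/yr.
Box F throughput = its input = 413.36 t/yr; τ = 354.1 / 413.36 = 0.8566 yr.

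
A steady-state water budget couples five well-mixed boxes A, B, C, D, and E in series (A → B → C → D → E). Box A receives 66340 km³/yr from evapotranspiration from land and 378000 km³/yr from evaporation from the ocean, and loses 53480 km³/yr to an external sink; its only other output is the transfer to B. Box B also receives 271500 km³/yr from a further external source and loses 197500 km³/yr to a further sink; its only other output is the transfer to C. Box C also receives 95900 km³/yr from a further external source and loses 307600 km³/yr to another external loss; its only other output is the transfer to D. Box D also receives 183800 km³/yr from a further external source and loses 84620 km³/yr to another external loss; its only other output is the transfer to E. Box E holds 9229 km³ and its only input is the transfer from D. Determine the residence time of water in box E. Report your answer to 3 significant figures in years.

0.0262 yr

Box A: F(A→B) = (66340 + 378000) − 53480 = 390860 km³/yr.
Box B: F(B→C) = (390860 + 271500) − 197500 = 464860 km³/yr.
Box C: F(C→D) = (464860 + 95900) − 307600 = 253160 km³/yr.
Box D: F(D→E) = (253160 + 183800) − 84620 = 352340 km³/yr.
Box E throughput = its input = 352340 km³/yr; τ = 9229 / 352340 = 0.02619 yr.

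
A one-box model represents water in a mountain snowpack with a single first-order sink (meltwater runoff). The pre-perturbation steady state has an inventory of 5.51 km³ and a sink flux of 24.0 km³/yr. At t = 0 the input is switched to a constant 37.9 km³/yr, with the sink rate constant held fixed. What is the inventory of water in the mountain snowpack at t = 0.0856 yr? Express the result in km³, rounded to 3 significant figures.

6.50 km³

Residence time τ = M₀/F₀ = 0.2296 yr. The eventual steady state is M_∞ = M₀·(F₁/F₀) = 5.51 × 37.9/24.0 = 8.7012 km³.
The anomaly ΔM(t) = M(t) − M_∞ decays as ΔM₀·e^(−t/τ) with ΔM₀ = 5.51 − 8.7012 = −3.191 km³.
At t = 0.0856 yr, e^(−t/τ) = e^(−0.3728) = 0.6888, so ΔM = −2.198 km³ and M = 8.7012 − 2.198 = 6.5032 km³.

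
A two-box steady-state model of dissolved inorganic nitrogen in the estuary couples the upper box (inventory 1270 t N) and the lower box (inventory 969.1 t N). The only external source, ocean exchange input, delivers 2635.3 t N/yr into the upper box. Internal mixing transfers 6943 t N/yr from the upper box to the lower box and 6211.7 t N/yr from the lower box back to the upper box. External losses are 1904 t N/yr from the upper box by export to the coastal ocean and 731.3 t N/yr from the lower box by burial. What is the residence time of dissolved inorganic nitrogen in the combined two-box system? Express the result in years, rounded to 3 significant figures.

0.850 yr

For the system as a whole, the A↔B exchange is internal and contributes nothing to the throughput; only the external sinks remove mass.
M_total = 1270 + 969.1 = 2239.1 t N.
ΣF_external_out = 1904 + 731.3 = 2635.3 t N/yr.
τ = M_total / ΣF_ext = 2239.1 / 2635.3 = 0.8497 yr.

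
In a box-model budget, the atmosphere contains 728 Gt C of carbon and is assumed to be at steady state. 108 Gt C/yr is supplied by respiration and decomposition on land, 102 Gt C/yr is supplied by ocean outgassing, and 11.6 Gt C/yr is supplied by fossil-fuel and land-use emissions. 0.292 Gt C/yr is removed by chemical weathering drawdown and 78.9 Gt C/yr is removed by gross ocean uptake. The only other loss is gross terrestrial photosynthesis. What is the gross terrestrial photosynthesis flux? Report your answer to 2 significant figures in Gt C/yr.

140 Gt C/yr

At steady state ΣF_in = ΣF_out.
ΣF_in = 108 + 102 + 11.6 = 221.60 Gt C/yr.
Gross terrestrial photosynthesis flux = ΣF_in − (0.292 + 78.9) = 221.60 − 79.19 = 142.4 Gt C/yr.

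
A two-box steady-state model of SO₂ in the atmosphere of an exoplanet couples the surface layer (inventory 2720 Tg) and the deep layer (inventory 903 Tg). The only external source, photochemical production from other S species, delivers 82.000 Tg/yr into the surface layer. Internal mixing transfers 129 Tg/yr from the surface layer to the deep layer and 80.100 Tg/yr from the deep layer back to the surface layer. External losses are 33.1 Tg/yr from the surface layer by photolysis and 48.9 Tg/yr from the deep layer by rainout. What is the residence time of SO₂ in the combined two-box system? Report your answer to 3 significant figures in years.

44.2 yr

For the system as a whole, the A↔B exchange is internal and contributes nothing to the throughput; only the external sinks remove mass.
M_total = 2720 + 903 = 3623.0 Tg.
ΣF_external_out = 33.1 + 48.9 = 82.000 Tg/yr.
τ = M_total / ΣF_ext = 3623.0 / 82.000 = 44.18 yr.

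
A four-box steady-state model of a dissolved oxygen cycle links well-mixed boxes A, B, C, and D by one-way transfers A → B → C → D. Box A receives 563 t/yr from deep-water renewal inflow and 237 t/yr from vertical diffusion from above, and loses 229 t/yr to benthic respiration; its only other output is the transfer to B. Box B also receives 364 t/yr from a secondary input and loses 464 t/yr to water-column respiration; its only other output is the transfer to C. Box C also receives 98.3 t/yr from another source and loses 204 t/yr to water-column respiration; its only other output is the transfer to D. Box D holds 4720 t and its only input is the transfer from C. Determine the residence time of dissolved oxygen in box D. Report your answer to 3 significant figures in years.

Box A: F(A→B) = (563 + 237) − 229 = 571.00 t/yr.
Box B: F(B→C) = (571.00 + 364) − 464 = 471.00 t/yr.
Box C: F(C→D) = (471.00 + 98.3) − 204 = 365.30 t/yr.
Box D throughput = its input = 365.30 t/yr; τ = 4720 / 365.30 = 12.92 yr.

12.9 yr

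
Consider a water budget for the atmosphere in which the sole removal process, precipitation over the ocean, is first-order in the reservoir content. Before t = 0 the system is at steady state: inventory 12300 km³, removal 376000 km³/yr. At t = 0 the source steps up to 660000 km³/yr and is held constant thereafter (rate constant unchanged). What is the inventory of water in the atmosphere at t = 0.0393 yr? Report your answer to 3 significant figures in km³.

18800 km³

Residence time τ = M₀/F₀ = 0.03271 yr. The eventual steady state is M_∞ = M₀·(F₁/F₀) = 12300 × 660000/376000 = 21590 km³.
The anomaly ΔM(t) = M(t) − M_∞ decays as ΔM₀·e^(−t/τ) with ΔM₀ = 12300 − 21590 = −9290 km³.
At t = 0.0393 yr, e^(−t/τ) = e^(−1.201) = 0.3008, so ΔM = −2794 km³ and M = 21590 − 2794 = 18796 km³.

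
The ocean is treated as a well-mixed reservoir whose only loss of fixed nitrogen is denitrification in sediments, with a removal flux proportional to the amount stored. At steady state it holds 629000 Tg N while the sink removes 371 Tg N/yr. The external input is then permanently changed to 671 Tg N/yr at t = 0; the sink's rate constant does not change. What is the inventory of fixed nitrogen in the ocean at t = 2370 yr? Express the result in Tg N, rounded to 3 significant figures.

1.01×10^6 Tg N

Residence time τ = M₀/F₀ = 1695 yr. The eventual steady state is M_∞ = M₀·(F₁/F₀) = 629000 × 671/371 = 1.1376×10^6 Tg N.
The anomaly ΔM(t) = M(t) − M_∞ decays as ΔM₀·e^(−t/τ) with ΔM₀ = 629000 − 1.1376×10^6 = −508600 Tg N.
At t = 2370 yr, e^(−t/τ) = e^(−1.398) = 0.2471, so ΔM = −125700 Tg N and M = 1.1376×10^6 − 125700 = 1.0119×10^6 Tg N.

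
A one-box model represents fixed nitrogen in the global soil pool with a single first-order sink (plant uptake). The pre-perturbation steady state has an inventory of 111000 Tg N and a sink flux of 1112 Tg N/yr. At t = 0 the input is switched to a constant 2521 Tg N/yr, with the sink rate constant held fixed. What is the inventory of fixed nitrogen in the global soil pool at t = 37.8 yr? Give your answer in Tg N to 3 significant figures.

155000 Tg N

τ = M₀/F₀ = 111000/1112 = 99.82 yr; rate constant k = 1/τ.
New steady state M_∞ = F₁/k = F₁·τ = 2521 × 99.82 = 251650 Tg N.
M(t) = M_∞ + (M₀ − M_∞)·e^(−t/τ); t/τ = 37.8/99.82 = 0.3787, so e^(−t/τ) = 0.6848.
M(t) = 251650 − 140600 × 0.6848 = 155340 Tg N.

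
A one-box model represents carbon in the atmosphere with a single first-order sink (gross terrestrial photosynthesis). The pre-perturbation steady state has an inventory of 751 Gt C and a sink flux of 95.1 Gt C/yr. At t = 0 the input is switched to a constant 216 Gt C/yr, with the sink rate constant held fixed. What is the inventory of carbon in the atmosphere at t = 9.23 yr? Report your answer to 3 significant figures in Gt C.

Residence time τ = M₀/F₀ = 7.897 yr. The eventual steady state is M_∞ = M₀·(F₁/F₀) = 751 × 216/95.1 = 1705.7 Gt C.
The anomaly ΔM(t) = M(t) − M_∞ decays as ΔM₀·e^(−t/τ) with ΔM₀ = 751 − 1705.7 = −954.7 Gt C.
At t = 9.23 yr, e^(−t/τ) = e^(−1.169) = 0.3107, so ΔM = −296.7 Gt C and M = 1705.7 − 296.7 = 1409.1 Gt C.

1410 Gt C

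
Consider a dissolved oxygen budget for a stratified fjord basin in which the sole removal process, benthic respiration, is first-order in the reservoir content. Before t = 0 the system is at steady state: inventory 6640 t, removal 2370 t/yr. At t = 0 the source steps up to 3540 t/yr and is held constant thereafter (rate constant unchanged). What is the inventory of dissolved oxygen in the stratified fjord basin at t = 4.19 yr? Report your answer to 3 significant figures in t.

τ = M₀/F₀ = 6640/2370 = 2.802 yr; rate constant k = 1/τ.
New steady state M_∞ = F₁/k = F₁·τ = 3540 × 2.802 = 9918.0 t.
M(t) = M_∞ + (M₀ − M_∞)·e^(−t/τ); t/τ = 4.19/2.802 = 1.496, so e^(−t/τ) = 0.2241.
M(t) = 9918.0 − 3278 × 0.2241 = 9183.3 t.

9180 t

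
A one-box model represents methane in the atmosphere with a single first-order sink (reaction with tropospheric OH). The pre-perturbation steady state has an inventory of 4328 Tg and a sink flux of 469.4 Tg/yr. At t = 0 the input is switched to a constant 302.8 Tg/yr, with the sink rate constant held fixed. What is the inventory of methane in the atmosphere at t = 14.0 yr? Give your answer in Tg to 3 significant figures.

Residence time τ = M₀/F₀ = 9.220 yr. The eventual steady state is M_∞ = M₀·(F₁/F₀) = 4328 × 302.8/469.4 = 2791.9 Tg.
The anomaly ΔM(t) = M(t) − M_∞ decays as ΔM₀·e^(−t/τ) with ΔM₀ = 4328 − 2791.9 = 1536 Tg.
At t = 14.0 yr, e^(−t/τ) = e^(−1.518) = 0.2191, so ΔM = 336.5 Tg and M = 2791.9 + 336.5 = 3128.4 Tg.

3130 Tg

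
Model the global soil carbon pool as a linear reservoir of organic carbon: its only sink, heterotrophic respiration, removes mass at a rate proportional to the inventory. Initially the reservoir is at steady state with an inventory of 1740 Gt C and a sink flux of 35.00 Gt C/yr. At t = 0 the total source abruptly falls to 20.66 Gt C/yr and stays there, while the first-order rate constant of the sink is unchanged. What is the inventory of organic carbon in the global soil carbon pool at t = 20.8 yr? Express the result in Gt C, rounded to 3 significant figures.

τ = M₀/F₀ = 1740/35.00 = 49.71 yr; rate constant k = 1/τ.
New steady state M_∞ = F₁/k = F₁·τ = 20.66 × 49.71 = 1027.1 Gt C.
M(t) = M_∞ + (M₀ − M_∞)·e^(−t/τ); t/τ = 20.8/49.71 = 0.4184, so e^(−t/τ) = 0.6581.
M(t) = 1027.1 + 712.9 × 0.6581 = 1496.3 Gt C.

1500 Gt C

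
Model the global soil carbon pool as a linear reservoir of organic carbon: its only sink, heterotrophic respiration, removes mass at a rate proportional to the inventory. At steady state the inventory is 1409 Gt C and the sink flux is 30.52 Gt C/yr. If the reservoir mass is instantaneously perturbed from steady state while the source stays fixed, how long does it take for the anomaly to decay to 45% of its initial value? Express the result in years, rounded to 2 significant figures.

37 yr

For a linear reservoir the anomaly decays as exp(−t/τ) with τ = M/F = 1409/30.52 = 46.17 yr.
exp(−t/τ) = 0.45 ⇒ t = −τ ln(0.45) = 46.17 × 0.7985 = 36.86 yr.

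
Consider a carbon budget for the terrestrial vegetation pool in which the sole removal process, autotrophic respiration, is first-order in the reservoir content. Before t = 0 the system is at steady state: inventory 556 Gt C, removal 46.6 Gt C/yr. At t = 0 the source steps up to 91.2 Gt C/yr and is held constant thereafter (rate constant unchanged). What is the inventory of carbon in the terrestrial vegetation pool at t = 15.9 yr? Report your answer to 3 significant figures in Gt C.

Residence time τ = M₀/F₀ = 11.93 yr. The eventual steady state is M_∞ = M₀·(F₁/F₀) = 556 × 91.2/46.6 = 1088.1 Gt C.
The anomaly ΔM(t) = M(t) − M_∞ decays as ΔM₀·e^(−t/τ) with ΔM₀ = 556 − 1088.1 = −532.1 Gt C.
At t = 15.9 yr, e^(−t/τ) = e^(−1.333) = 0.2638, so ΔM = −140.4 Gt C and M = 1088.1 − 140.4 = 947.77 Gt C.

948 Gt C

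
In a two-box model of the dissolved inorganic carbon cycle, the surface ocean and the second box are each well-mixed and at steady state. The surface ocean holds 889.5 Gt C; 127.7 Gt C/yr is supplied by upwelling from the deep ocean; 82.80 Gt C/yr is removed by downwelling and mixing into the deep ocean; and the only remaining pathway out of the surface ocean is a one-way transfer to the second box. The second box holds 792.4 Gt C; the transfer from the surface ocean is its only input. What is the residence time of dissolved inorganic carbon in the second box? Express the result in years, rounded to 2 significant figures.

18 yr

Balance the surface ocean: ΣF_in = 127.70 Gt C/yr.
Transfer to the second box = ΣF_in − (82.80) = 44.900 Gt C/yr.
At steady state the output of the second box equals its input, 44.900 Gt C/yr.
τ = M / F = 792.4 / 44.900 = 17.65 yr.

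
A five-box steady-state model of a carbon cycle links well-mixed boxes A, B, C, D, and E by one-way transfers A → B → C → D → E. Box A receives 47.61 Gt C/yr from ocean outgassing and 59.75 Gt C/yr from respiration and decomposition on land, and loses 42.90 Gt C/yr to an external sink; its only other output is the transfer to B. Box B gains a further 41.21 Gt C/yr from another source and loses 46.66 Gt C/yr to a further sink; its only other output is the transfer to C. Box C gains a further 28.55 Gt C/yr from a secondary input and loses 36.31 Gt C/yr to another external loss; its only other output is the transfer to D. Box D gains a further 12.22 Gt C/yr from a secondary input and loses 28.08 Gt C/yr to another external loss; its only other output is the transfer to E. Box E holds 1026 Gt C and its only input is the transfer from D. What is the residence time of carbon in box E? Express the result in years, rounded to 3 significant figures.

Box A: F(A→B) = (47.61 + 59.75) − 42.90 = 64.460 Gt C/yr.
Box B: F(B→C) = (64.460 + 41.21) − 46.66 = 59.010 Gt C/yr.
Box C: F(C→D) = (59.010 + 28.55) − 36.31 = 51.250 Gt C/yr.
Box D: F(D→E) = (51.250 + 12.22) − 28.08 = 35.390 Gt C/yr.
Box E throughput = its input = 35.390 Gt C/yr; τ = 1026 / 35.390 = 28.99 yr.

29.0 yr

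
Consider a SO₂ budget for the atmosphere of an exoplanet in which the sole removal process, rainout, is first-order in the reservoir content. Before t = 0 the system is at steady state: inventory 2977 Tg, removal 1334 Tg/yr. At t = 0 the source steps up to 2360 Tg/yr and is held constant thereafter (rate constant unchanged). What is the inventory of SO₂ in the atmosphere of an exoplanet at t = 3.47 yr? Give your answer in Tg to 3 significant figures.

4780 Tg

τ = M₀/F₀ = 2977/1334 = 2.232 yr; rate constant k = 1/τ.
New steady state M_∞ = F₁/k = F₁·τ = 2360 × 2.232 = 5266.7 Tg.
M(t) = M_∞ + (M₀ − M_∞)·e^(−t/τ); t/τ = 3.47/2.232 = 1.555, so e^(−t/τ) = 0.2112.
M(t) = 5266.7 − 2290 × 0.2112 = 4783.1 Tg.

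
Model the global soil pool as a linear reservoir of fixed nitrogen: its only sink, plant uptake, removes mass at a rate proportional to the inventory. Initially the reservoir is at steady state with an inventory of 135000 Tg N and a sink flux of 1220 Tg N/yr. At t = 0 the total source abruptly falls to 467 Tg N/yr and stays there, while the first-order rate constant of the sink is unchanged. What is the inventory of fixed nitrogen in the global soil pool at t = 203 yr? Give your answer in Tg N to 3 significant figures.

Residence time τ = M₀/F₀ = 110.7 yr. The eventual steady state is M_∞ = M₀·(F₁/F₀) = 135000 × 467/1220 = 51676 Tg N.
The anomaly ΔM(t) = M(t) − M_∞ decays as ΔM₀·e^(−t/τ) with ΔM₀ = 135000 − 51676 = 83320 Tg N.
At t = 203 yr, e^(−t/τ) = e^(−1.835) = 0.1597, so ΔM = 13310 Tg N and M = 51676 + 13310 = 64982 Tg N.

65000 Tg N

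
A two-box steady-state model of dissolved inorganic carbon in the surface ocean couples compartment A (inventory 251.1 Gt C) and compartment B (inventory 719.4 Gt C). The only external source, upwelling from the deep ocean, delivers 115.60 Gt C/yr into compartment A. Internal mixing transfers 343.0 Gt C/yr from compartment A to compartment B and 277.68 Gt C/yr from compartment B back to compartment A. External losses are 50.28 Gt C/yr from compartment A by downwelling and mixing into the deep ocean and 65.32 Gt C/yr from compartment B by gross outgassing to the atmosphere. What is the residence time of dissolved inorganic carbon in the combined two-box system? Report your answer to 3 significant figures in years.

Treat the two boxes together as one reservoir: the mixing fluxes between them are internal recycling, so τ = ΣM / Σ(external losses).
M_total = 251.1 + 719.4 = 970.50 Gt C.
ΣF_external_out = 50.28 + 65.32 = 115.60 Gt C/yr.
τ = M_total / ΣF_ext = 970.50 / 115.60 = 8.395 yr.

8.40 yr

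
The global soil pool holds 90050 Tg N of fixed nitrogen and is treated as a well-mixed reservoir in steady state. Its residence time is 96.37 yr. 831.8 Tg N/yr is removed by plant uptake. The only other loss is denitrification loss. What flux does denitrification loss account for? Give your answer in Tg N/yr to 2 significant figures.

100 Tg N/yr

Total removal F = M/τ = 90050 / 96.37 = 934.4 Tg N/yr.
Denitrification loss = F − (831.8) = 934.4 − 831.8 = 102.6 Tg N/yr.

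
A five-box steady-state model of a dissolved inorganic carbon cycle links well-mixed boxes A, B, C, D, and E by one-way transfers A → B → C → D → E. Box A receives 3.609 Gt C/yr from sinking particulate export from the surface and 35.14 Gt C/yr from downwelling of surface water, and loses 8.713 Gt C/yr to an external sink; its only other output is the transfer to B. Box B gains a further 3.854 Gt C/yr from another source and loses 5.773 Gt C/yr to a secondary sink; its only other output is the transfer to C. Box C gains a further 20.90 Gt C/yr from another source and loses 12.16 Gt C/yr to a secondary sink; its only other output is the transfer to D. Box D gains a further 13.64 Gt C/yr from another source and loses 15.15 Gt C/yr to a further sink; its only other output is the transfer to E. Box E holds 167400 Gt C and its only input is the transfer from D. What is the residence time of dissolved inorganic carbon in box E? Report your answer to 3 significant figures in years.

Box A: F(A→B) = (3.609 + 35.14) − 8.713 = 30.036 Gt C/yr.
Box B: F(B→C) = (30.036 + 3.854) − 5.773 = 28.117 Gt C/yr.
Box C: F(C→D) = (28.117 + 20.90) − 12.16 = 36.857 Gt C/yr.
Box D: F(D→E) = (36.857 + 13.64) − 15.15 = 35.347 Gt C/yr.
Box E throughput = its input = 35.347 Gt C/yr; τ = 167400 / 35.347 = 4736 yr.

4740 yr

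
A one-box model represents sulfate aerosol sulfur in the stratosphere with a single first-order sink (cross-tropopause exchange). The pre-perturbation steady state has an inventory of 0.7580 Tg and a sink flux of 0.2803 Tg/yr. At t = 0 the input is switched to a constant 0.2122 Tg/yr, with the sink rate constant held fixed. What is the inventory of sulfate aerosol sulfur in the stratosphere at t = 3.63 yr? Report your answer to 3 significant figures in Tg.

The sink rate constant is k = F₀/M₀ = 0.2803/0.7580 = 0.3698 yr⁻¹.
Solving dM/dt = F₁ − kM with M(0) = M₀ gives M(t) = F₁/k + (M₀ − F₁/k)·e^(−kt).
F₁/k = 0.2122/0.3698 = 0.57384 Tg; kt = 0.3698 × 3.63 = 1.342, e^(−kt) = 0.2612.
M(3.63) = 0.57384 + (0.7580 − 0.57384) × 0.2612 = 0.57384 + 0.04811 = 0.62195 Tg.

0.622 Tg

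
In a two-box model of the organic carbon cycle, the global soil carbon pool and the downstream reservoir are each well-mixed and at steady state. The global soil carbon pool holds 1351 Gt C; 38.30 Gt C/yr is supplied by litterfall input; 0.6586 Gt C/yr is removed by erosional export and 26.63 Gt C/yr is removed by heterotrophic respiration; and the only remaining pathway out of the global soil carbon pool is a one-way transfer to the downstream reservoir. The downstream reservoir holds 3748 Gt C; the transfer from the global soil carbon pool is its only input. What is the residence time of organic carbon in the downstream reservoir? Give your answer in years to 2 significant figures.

340 yr

Balance the global soil carbon pool: ΣF_in = 38.300 Gt C/yr.
Transfer to the downstream reservoir = ΣF_in − (0.6586 + 26.63) = 11.011 Gt C/yr.
At steady state the output of the downstream reservoir equals its input, 11.011 Gt C/yr.
τ = M / F = 3748 / 11.011 = 340.4 yr.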